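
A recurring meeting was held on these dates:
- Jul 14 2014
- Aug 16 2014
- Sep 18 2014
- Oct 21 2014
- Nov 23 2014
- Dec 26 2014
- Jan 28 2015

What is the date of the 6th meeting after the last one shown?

Aug 14 2015

The spacing is 33, 33, 33, 33, 33, 33 days — always 33 days.
Jan 28 2015 + 33 days = Mar 2 2015.
Mar 2 2015 + 33 days = Apr 4 2015.
Apr 4 2015 + 33 days = May 7 2015.
May 7 2015 + 33 days = Jun 9 2015.
Jun 9 2015 + 33 days = Jul 12 2015.
Jul 12 2015 + 33 days = Aug 14 2015.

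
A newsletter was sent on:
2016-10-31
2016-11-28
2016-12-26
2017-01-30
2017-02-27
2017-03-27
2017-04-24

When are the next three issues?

2017-05-29, 2017-06-26, 2017-07-31

These are Mondays with 28, 28, 35, 28, 28, 28-day gaps.
Each is the final Monday of its month — 2016-10-31 is past the 28th, so '4th Monday' doesn't fit.
May 2017 ends with Monday 2017-05-29.
Last Monday of June 2017: 2017-06-26.
Last Monday of July 2017: 2017-07-31.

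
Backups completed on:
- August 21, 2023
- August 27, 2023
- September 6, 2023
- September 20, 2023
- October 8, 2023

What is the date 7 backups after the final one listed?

Gaps: 6, 10, 14, 18 days — each gap is 4 larger than the previous one.
Next gap: 22 days. October 8, 2023 + 22 days = October 30, 2023.
Next gap: 26 days. October 30, 2023 + 26 days = November 25, 2023.
Next gap: 30 days. November 25, 2023 + 30 days = December 25, 2023.
Next gap: 34 days. December 25, 2023 + 34 days = January 28, 2024.
Next gap: 38 days. January 28, 2024 + 38 days = March 6, 2024.
Next gap: 42 days. March 6, 2024 + 42 days = April 17, 2024.
Next gap: 46 days. April 17, 2024 + 46 days = June 2, 2024.

June 2, 2024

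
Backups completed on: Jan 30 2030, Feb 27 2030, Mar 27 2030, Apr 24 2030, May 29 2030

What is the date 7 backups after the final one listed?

Dec 25 2030

Every date is a Wednesday; gaps 28, 28, 28, 35 days.
Each is the last Wednesday of its month (at least one falls on the 29th or later, ruling out '4th Wednesday').
June 2030 ends with Wednesday Jun 26 2030.
July 2030 ends with Wednesday Jul 31 2030.
August 2030 ends with Wednesday Aug 28 2030.
Last Wednesday of September 2030: Sep 25 2030.
Last Wednesday of October 2030: Oct 30 2030.
Last Wednesday of November 2030: Nov 27 2030.
December 2030 ends with Wednesday Dec 25 2030.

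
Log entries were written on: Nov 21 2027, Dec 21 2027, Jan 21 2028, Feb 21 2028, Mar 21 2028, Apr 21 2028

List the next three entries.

The day-of-month is always 21 (30, 31, 31, 29, 31 days between events).
So this recurs on the 21st of each month.
Next: May 2028 → May 21 2028.
June 2028: Jun 21 2028.
Next: July 2028 → Jul 21 2028.

May 21 2028, Jun 21 2028, Jul 21 2028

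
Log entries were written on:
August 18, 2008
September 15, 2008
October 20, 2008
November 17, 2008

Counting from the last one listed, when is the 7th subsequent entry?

June 15, 2009

These are Mondays at 28- or 35-day spacing (28, 35, 28).
The pattern: 3rd Monday of the month.
3rd Monday of December 2008: December 15, 2008.
January 2009 — 3rd Monday is January 19, 2009.
3rd Monday of February 2009: February 16, 2009.
3rd Monday of March 2009: March 16, 2009.
3rd Monday of April 2009: April 20, 2009.
3rd Monday of May 2009: May 18, 2009.
3rd Monday of June 2009: June 15, 2009.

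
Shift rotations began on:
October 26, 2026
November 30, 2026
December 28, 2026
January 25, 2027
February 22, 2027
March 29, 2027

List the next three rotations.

April 26, 2027; May 31, 2027; June 28, 2027

All Mondays; the gaps (35, 28, 28, 28, 35) vary with month length.
This is the last Monday of each month.
Last Monday of April 2027: April 26, 2027.
May 2027 ends with Monday May 31, 2027.
June 2027 ends with Monday June 28, 2027.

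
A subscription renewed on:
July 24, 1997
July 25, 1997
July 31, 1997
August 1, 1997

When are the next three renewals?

Every event lands on a Thursday or Friday (gaps cycle 1, 6, 1).
So the schedule is: every Thursday and Friday.
The following Thursday is August 7, 1997.
Next Friday: August 8, 1997.
The following Thursday is August 14, 1997.

August 7, 1997; August 8, 1997; August 14, 1997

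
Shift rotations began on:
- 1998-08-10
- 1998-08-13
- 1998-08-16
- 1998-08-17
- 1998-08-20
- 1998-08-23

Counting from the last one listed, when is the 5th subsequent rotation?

The gap pattern 3, 3, 1, 3, 3 repeats every 3 events.
These are the Mondays, Thursdays and Sundays of each week.
Next Monday: 1998-08-24.
Next Thursday: 1998-08-27.
Next Sunday: 1998-08-30.
Next Monday: 1998-08-31.
The following Thursday is 1998-09-03.

1998-09-03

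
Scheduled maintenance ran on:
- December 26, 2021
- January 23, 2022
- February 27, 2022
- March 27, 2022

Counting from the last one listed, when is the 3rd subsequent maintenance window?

June 26, 2022

Gaps: 28, 35, 28 days — a mix of 28 and 35. Every date is a Sunday.
Each is the 4th Sunday of its month.
April 2022 — 4th Sunday is April 24, 2022.
4th Sunday of May 2022: May 22, 2022.
June 2022 — 4th Sunday is June 26, 2022.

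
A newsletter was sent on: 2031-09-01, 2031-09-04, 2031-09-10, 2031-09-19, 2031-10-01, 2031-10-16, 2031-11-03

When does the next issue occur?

2031-11-24

Intervals are 3, 6, 9, 12, 15, 18 days — an arithmetic progression with common difference 3.
Next gap: 21 days. 2031-11-03 + 21 days = 2031-11-24.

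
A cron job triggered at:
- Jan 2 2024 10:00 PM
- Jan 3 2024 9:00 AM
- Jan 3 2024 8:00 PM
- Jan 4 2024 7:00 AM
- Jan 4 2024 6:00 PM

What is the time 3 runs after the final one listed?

Spacing: 11, 11, 11, 11 h — constant 11 h.
Jan 4 2024 6:00 PM + 11 h = Jan 5 2024 5:00 AM.
Jan 5 2024 5:00 AM + 11 h = Jan 5 2024 4:00 PM.
Jan 5 2024 4:00 PM + 11 h = Jan 6 2024 3:00 AM.

Jan 6 2024 3:00 AM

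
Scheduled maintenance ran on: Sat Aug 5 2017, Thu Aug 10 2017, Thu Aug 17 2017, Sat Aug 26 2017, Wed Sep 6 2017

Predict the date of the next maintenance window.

Tue Sep 19 2017

The spacing grows by 2 each time: 5, 7, 9, 11 days.
Next gap: 13 days. Wed Sep 6 2017 + 13 days = Tue Sep 19 2017.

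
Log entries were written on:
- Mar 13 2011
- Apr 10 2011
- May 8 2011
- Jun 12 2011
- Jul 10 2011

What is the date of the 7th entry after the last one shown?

Gaps: 28, 28, 35, 28 days — a mix of 28 and 35. Every date is a Sunday.
Each is the 2nd Sunday of its month.
August 2011 — 2nd Sunday is Aug 14 2011.
September 2011 — 2nd Sunday is Sep 11 2011.
October 2011 — 2nd Sunday is Oct 9 2011.
2nd Sunday of November 2011: Nov 13 2011.
2nd Sunday of December 2011: Dec 11 2011.
January 2012 — 2nd Sunday is Jan 8 2012.
February 2012 — 2nd Sunday is Feb 12 2012.

Feb 12 2012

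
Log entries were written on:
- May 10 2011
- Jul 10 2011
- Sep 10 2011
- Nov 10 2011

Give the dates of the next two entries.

Jan 10 2012, Mar 10 2012

The day-of-month is always 10 (61, 62, 61 days between events).
So this recurs on the 10th of every 2 months.
January 2012: Jan 10 2012.
Next: March 2012 → Mar 10 2012.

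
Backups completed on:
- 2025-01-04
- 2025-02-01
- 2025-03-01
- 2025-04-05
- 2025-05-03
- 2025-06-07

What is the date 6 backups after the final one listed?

Gaps: 28, 28, 35, 28, 35 days — a mix of 28 and 35. Every date is a Saturday.
Each is the 1st Saturday of its month.
July 2025 — 1st Saturday is 2025-07-05.
August 2025 — 1st Saturday is 2025-08-02.
September 2025 — 1st Saturday is 2025-09-06.
1st Saturday of October 2025: 2025-10-04.
1st Saturday of November 2025: 2025-11-01.
1st Saturday of December 2025: 2025-12-06.

2025-12-06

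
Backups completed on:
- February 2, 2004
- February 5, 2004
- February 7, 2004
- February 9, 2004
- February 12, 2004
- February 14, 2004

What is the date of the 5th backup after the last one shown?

February 26, 2004

The gap pattern 3, 2, 2, 3, 2 repeats every 3 events.
These are the Mondays, Thursdays and Saturdays of each week.
The following Monday is February 16, 2004.
The following Thursday is February 19, 2004.
Next Saturday: February 21, 2004.
The following Monday is February 23, 2004.
Next Thursday: February 26, 2004.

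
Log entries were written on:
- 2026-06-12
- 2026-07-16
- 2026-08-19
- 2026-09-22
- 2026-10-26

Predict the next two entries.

2026-11-29, 2027-01-02

Every event comes 34 days after the last (34, 34, 34, 34).
2026-10-26 + 34 days = 2026-11-29.
2026-11-29 + 34 days = 2027-01-02.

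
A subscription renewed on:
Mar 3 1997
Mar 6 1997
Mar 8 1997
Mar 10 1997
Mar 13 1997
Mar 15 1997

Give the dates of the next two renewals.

Mar 17 1997, Mar 20 1997

Gaps: 3, 2, 2, 3, 2 days — not constant, but cyclic with period 3.
The events fall on every Monday, Thursday and Saturday.
Next Monday: Mar 17 1997.
The following Thursday is Mar 20 1997.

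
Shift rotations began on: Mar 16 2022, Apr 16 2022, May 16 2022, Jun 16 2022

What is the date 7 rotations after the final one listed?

The day-of-month is always 16 (31, 30, 31 days between events).
So this recurs on the 16th of each month.
Next: July 2022 → Jul 16 2022.
Next: August 2022 → Aug 16 2022.
September 2022: Sep 16 2022.
October 2022: Oct 16 2022.
November 2022: Nov 16 2022.
December 2022: Dec 16 2022.
January 2023: Jan 16 2023.

Jan 16 2023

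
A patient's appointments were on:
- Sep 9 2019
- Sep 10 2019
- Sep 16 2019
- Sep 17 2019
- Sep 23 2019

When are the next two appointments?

The gap pattern 1, 6, 1, 6 repeats every 2 events.
These are the Mondays and Tuesdays of each week.
Next Tuesday: Sep 24 2019.
Next Monday: Sep 30 2019.

Sep 24 2019, Sep 30 2019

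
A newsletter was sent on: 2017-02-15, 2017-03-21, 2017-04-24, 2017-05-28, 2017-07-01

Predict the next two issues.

2017-08-04, 2017-09-07

The spacing is 34, 34, 34, 34 days — always 34 days.
2017-07-01 + 34 days = 2017-08-04.
2017-08-04 + 34 days = 2017-09-07.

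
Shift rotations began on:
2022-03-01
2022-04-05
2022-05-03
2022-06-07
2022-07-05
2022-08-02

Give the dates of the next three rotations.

Gaps: 35, 28, 35, 28, 28 days — a mix of 28 and 35. Every date is a Tuesday.
Each is the 1st Tuesday of its month.
September 2022 — 1st Tuesday is 2022-09-06.
October 2022 — 1st Tuesday is 2022-10-04.
November 2022 — 1st Tuesday is 2022-11-01.

2022-09-06, 2022-10-04, 2022-11-01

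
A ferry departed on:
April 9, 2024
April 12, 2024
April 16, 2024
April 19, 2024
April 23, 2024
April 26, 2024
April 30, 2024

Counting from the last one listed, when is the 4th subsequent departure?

May 14, 2024

The gap pattern 3, 4, 3, 4, 3, 4 repeats every 2 events.
These are the Tuesdays and Fridays of each week.
Next Friday: May 3, 2024.
The following Tuesday is May 7, 2024.
Next Friday: May 10, 2024.
The following Tuesday is May 14, 2024.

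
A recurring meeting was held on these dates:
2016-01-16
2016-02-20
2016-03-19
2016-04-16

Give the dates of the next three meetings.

These are Saturdays at 28- or 35-day spacing (35, 28, 28).
The pattern: 3rd Saturday of the month.
3rd Saturday of May 2016: 2016-05-21.
3rd Saturday of June 2016: 2016-06-18.
3rd Saturday of July 2016: 2016-07-16.

2016-05-21, 2016-06-18, 2016-07-16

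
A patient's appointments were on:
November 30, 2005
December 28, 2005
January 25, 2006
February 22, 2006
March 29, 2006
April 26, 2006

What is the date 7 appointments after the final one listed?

All Wednesdays; the gaps (28, 28, 28, 35, 28) vary with month length.
This is the last Wednesday of each month.
May 2006 ends with Wednesday May 31, 2006.
June 2006 ends with Wednesday June 28, 2006.
July 2006 ends with Wednesday July 26, 2006.
August 2006 ends with Wednesday August 30, 2006.
Last Wednesday of September 2006: September 27, 2006.
October 2006 ends with Wednesday October 25, 2006.
Last Wednesday of November 2006: November 29, 2006.

November 29, 2006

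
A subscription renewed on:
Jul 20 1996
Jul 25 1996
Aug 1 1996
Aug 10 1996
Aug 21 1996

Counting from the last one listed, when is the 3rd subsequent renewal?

Gaps: 5, 7, 9, 11 days — each gap is 2 larger than the previous one.
Next gap: 13 days. Aug 21 1996 + 13 days = Sep 3 1996.
Next gap: 15 days. Sep 3 1996 + 15 days = Sep 18 1996.
Next gap: 17 days. Sep 18 1996 + 17 days = Oct 5 1996.

Oct 5 1996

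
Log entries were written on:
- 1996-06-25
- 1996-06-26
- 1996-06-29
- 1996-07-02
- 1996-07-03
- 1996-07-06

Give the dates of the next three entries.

Gaps: 1, 3, 3, 1, 3 days — not constant, but cyclic with period 3.
The events fall on every Tuesday, Wednesday and Saturday.
Next Tuesday: 1996-07-09.
Next Wednesday: 1996-07-10.
Next Saturday: 1996-07-13.

1996-07-09, 1996-07-10, 1996-07-13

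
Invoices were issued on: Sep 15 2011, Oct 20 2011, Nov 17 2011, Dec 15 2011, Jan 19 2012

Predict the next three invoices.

Feb 16 2012, Mar 15 2012, Apr 19 2012

These are Thursdays at 28- or 35-day spacing (35, 28, 28, 35).
The pattern: 3rd Thursday of the month.
February 2012 — 3rd Thursday is Feb 16 2012.
3rd Thursday of March 2012: Mar 15 2012.
3rd Thursday of April 2012: Apr 19 2012.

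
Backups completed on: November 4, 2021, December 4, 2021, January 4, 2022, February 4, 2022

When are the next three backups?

The day-of-month is always 4 (30, 31, 31 days between events).
So this recurs on the 4th of each month.
March 2022: March 4, 2022.
Next: April 2022 → April 4, 2022.
May 2022: May 4, 2022.

March 4, 2022; April 4, 2022; May 4, 2022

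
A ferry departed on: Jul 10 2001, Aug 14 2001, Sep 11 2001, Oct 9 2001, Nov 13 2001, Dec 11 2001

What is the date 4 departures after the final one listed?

Gaps: 35, 28, 28, 35, 28 days — a mix of 28 and 35. Every date is a Tuesday.
Each is the 2nd Tuesday of its month.
January 2002 — 2nd Tuesday is Jan 8 2002.
February 2002 — 2nd Tuesday is Feb 12 2002.
March 2002 — 2nd Tuesday is Mar 12 2002.
April 2002 — 2nd Tuesday is Apr 9 2002.

Apr 9 2002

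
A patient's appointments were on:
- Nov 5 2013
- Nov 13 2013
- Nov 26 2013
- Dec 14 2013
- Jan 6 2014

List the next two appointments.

Gaps: 8, 13, 18, 23 days — each gap is 5 larger than the previous one.
Next gap: 28 days. Jan 6 2014 + 28 days = Feb 3 2014.
Next gap: 33 days. Feb 3 2014 + 33 days = Mar 8 2014.

Feb 3 2014, Mar 8 2014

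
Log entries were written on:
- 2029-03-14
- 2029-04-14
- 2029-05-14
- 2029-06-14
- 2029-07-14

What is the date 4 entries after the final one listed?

2029-11-14

The day-of-month is always 14 (31, 30, 31, 30 days between events).
So this recurs on the 14th of each month.
August 2029: 2029-08-14.
September 2029: 2029-09-14.
Next: October 2029 → 2029-10-14.
Next: November 2029 → 2029-11-14.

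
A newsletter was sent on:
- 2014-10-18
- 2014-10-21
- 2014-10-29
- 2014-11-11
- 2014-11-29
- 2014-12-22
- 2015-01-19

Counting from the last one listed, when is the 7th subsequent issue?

2015-12-21

The spacing grows by 5 each time: 3, 8, 13, 18, 23, 28 days.
Next gap: 33 days. 2015-01-19 + 33 days = 2015-02-21.
Next gap: 38 days. 2015-02-21 + 38 days = 2015-03-31.
Next gap: 43 days. 2015-03-31 + 43 days = 2015-05-13.
Next gap: 48 days. 2015-05-13 + 48 days = 2015-06-30.
Next gap: 53 days. 2015-06-30 + 53 days = 2015-08-22.
Next gap: 58 days. 2015-08-22 + 58 days = 2015-10-19.
Next gap: 63 days. 2015-10-19 + 63 days = 2015-12-21.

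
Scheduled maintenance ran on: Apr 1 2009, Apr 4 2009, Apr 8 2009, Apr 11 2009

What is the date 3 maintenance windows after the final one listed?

Gaps: 3, 4, 3 days — not constant, but cyclic with period 2.
The events fall on every Wednesday and Saturday.
Next Wednesday: Apr 15 2009.
Next Saturday: Apr 18 2009.
The following Wednesday is Apr 22 2009.

Apr 22 2009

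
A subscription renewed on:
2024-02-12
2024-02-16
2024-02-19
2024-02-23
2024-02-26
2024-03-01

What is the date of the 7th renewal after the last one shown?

2024-03-25

Gaps: 4, 3, 4, 3, 4 days — not constant, but cyclic with period 2.
The events fall on every Monday and Friday.
Next Monday: 2024-03-04.
Next Friday: 2024-03-08.
The following Monday is 2024-03-11.
Next Friday: 2024-03-15.
The following Monday is 2024-03-18.
The following Friday is 2024-03-22.
The following Monday is 2024-03-25.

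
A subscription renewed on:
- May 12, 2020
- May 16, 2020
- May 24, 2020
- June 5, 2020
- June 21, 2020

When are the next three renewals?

The spacing grows by 4 each time: 4, 8, 12, 16 days.
Next gap: 20 days. June 21, 2020 + 20 days = July 11, 2020.
Next gap: 24 days. July 11, 2020 + 24 days = August 4, 2020.
Next gap: 28 days. August 4, 2020 + 28 days = September 1, 2020.

July 11, 2020; August 4, 2020; September 1, 2020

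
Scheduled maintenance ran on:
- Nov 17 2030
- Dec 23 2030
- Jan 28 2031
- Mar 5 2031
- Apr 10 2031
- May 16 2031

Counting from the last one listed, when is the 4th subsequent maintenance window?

Gaps between consecutive events: 36, 36, 36, 36, 36 days — a constant 36-day interval.
May 16 2031 + 36 days = Jun 21 2031.
Jun 21 2031 + 36 days = Jul 27 2031.
Jul 27 2031 + 36 days = Sep 1 2031.
Sep 1 2031 + 36 days = Oct 7 2031.

Oct 7 2031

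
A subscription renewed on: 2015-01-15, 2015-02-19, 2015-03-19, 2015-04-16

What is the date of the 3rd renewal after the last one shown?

2015-07-16

These are Thursdays at 28- or 35-day spacing (35, 28, 28).
The pattern: 3rd Thursday of the month.
3rd Thursday of May 2015: 2015-05-21.
3rd Thursday of June 2015: 2015-06-18.
July 2015 — 3rd Thursday is 2015-07-16.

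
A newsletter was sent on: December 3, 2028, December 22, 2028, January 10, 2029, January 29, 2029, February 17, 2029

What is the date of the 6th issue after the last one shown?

June 11, 2029

Every event comes 19 days after the last (19, 19, 19, 19).
February 17, 2029 + 19 days = March 8, 2029.
March 8, 2029 + 19 days = March 27, 2029.
March 27, 2029 + 19 days = April 15, 2029.
April 15, 2029 + 19 days = May 4, 2029.
May 4, 2029 + 19 days = May 23, 2029.
May 23, 2029 + 19 days = June 11, 2029.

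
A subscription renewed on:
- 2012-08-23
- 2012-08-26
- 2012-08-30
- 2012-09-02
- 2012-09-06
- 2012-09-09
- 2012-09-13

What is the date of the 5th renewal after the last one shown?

2012-09-30

Gaps: 3, 4, 3, 4, 3, 4 days — not constant, but cyclic with period 2.
The events fall on every Thursday and Sunday.
The following Sunday is 2012-09-16.
Next Thursday: 2012-09-20.
The following Sunday is 2012-09-23.
The following Thursday is 2012-09-27.
The following Sunday is 2012-09-30.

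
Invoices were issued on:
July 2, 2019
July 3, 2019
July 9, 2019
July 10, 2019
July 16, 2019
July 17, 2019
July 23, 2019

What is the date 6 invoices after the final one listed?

August 13, 2019

Every event lands on a Tuesday or Wednesday (gaps cycle 1, 6, 1, 6, 1, 6).
So the schedule is: every Tuesday and Wednesday.
The following Wednesday is July 24, 2019.
Next Tuesday: July 30, 2019.
The following Wednesday is July 31, 2019.
Next Tuesday: August 6, 2019.
The following Wednesday is August 7, 2019.
The following Tuesday is August 13, 2019.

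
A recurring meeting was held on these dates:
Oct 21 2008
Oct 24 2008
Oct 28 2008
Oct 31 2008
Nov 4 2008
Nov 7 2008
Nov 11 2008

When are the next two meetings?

Nov 14 2008, Nov 18 2008

Every event lands on a Tuesday or Friday (gaps cycle 3, 4, 3, 4, 3, 4).
So the schedule is: every Tuesday and Friday.
Next Friday: Nov 14 2008.
Next Tuesday: Nov 18 2008.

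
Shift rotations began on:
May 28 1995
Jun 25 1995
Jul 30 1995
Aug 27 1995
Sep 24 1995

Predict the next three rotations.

Every date is a Sunday; gaps 28, 35, 28, 28 days.
Each is the last Sunday of its month (at least one falls on the 29th or later, ruling out '4th Sunday').
Last Sunday of October 1995: Oct 29 1995.
November 1995 ends with Sunday Nov 26 1995.
Last Sunday of December 1995: Dec 31 1995.

Oct 29 1995, Nov 26 1995, Dec 31 1995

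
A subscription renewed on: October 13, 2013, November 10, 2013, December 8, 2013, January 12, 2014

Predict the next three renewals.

February 9, 2014; March 9, 2014; April 13, 2014

Gaps: 28, 28, 35 days — a mix of 28 and 35. Every date is a Sunday.
Each is the 2nd Sunday of its month.
2nd Sunday of February 2014: February 9, 2014.
2nd Sunday of March 2014: March 9, 2014.
2nd Sunday of April 2014: April 13, 2014.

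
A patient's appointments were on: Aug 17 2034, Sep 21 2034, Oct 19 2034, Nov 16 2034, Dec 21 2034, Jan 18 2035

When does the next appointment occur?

Feb 15 2035

All dates are Thursdays, 35, 28, 28, 35, 28 days apart.
Specifically, the 3rd Thursday of each month.
3rd Thursday of February 2035: Feb 15 2035.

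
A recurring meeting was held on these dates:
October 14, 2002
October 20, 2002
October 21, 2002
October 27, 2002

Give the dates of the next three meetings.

October 28, 2002; November 3, 2002; November 4, 2002

Every event lands on a Monday or Sunday (gaps cycle 6, 1, 6).
So the schedule is: every Monday and Sunday.
Next Monday: October 28, 2002.
Next Sunday: November 3, 2002.
Next Monday: November 4, 2002.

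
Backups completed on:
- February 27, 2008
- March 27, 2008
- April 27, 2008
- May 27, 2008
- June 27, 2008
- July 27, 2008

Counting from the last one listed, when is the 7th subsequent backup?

February 27, 2009

Each date is the 27th; the gaps (29, 31, 30, 31, 30) track the month lengths.
The rule is the 27th of each month.
Next: August 2008 → August 27, 2008.
Next: September 2008 → September 27, 2008.
Next: October 2008 → October 27, 2008.
November 2008: November 27, 2008.
December 2008: December 27, 2008.
Next: January 2009 → January 27, 2009.
Next: February 2009 → February 27, 2009.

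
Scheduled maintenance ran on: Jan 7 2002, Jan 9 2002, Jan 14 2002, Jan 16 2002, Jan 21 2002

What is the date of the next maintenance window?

Every event lands on a Monday or Wednesday (gaps cycle 2, 5, 2, 5).
So the schedule is: every Monday and Wednesday.
Next Wednesday: Jan 23 2002.

Jan 23 2002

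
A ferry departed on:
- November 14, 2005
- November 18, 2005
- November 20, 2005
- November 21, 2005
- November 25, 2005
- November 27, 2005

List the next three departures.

The gap pattern 4, 2, 1, 4, 2 repeats every 3 events.
These are the Mondays, Fridays and Sundays of each week.
The following Monday is November 28, 2005.
The following Friday is December 2, 2005.
Next Sunday: December 4, 2005.

November 28, 2005; December 2, 2005; December 4, 2005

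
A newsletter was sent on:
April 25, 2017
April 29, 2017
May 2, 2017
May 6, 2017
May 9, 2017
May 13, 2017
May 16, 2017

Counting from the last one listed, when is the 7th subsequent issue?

Gaps: 4, 3, 4, 3, 4, 3 days — not constant, but cyclic with period 2.
The events fall on every Tuesday and Saturday.
Next Saturday: May 20, 2017.
Next Tuesday: May 23, 2017.
The following Saturday is May 27, 2017.
The following Tuesday is May 30, 2017.
The following Saturday is June 3, 2017.
Next Tuesday: June 6, 2017.
Next Saturday: June 10, 2017.

June 10, 2017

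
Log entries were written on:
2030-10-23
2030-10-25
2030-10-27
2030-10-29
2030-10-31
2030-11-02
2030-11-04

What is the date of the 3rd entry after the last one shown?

Gaps between consecutive events: 2, 2, 2, 2, 2, 2 days — a constant 2-day interval.
2030-11-04 + 2 days = 2030-11-06.
2030-11-06 + 2 days = 2030-11-08.
2030-11-08 + 2 days = 2030-11-10.

2030-11-10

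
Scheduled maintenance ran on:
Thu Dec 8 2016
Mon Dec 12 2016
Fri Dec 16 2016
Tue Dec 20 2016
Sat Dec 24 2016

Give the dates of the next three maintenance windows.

Wed Dec 28 2016, Sun Jan 1 2017, Thu Jan 5 2017

Gaps between consecutive events: 4, 4, 4, 4 days — a constant 4-day interval.
Sat Dec 24 2016 + 4 days = Wed Dec 28 2016.
Wed Dec 28 2016 + 4 days = Sun Jan 1 2017.
Sun Jan 1 2017 + 4 days = Thu Jan 5 2017.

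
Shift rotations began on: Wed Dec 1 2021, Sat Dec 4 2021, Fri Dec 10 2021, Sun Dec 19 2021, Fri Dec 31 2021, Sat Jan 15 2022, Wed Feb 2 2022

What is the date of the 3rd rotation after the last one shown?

Fri Apr 15 2022

Gaps: 3, 6, 9, 12, 15, 18 days — each gap is 3 larger than the previous one.
Next gap: 21 days. Wed Feb 2 2022 + 21 days = Wed Feb 23 2022.
Next gap: 24 days. Wed Feb 23 2022 + 24 days = Sat Mar 19 2022.
Next gap: 27 days. Sat Mar 19 2022 + 27 days = Fri Apr 15 2022.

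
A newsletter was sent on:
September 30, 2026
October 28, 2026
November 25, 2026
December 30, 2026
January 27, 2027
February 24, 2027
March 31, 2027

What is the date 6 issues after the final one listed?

Every date is a Wednesday; gaps 28, 28, 35, 28, 28, 35 days.
Each is the last Wednesday of its month (at least one falls on the 29th or later, ruling out '4th Wednesday').
Last Wednesday of April 2027: April 28, 2027.
May 2027 ends with Wednesday May 26, 2027.
Last Wednesday of June 2027: June 30, 2027.
July 2027 ends with Wednesday July 28, 2027.
Last Wednesday of August 2027: August 25, 2027.
September 2027 ends with Wednesday September 29, 2027.

September 29, 2027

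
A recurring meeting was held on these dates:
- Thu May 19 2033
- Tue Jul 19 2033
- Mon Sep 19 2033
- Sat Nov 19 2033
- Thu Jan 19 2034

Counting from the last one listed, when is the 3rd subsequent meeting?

Wed Jul 19 2034

Gaps: 61, 62, 61, 61 days — not constant. Every event is on the 19th of the month.
Pattern: the 19th of every 2 months.
March 2034: Sun Mar 19 2034.
May 2034: Fri May 19 2034.
July 2034: Wed Jul 19 2034.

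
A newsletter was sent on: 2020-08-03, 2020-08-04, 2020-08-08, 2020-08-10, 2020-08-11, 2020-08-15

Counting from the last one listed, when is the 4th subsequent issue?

Gaps: 1, 4, 2, 1, 4 days — not constant, but cyclic with period 3.
The events fall on every Monday, Tuesday and Saturday.
The following Monday is 2020-08-17.
Next Tuesday: 2020-08-18.
Next Saturday: 2020-08-22.
The following Monday is 2020-08-24.

2020-08-24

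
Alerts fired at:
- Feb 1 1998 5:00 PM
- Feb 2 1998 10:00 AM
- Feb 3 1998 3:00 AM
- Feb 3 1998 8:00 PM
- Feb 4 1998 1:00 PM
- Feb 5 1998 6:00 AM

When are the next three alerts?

The interval is a steady 17 hours (17, 17, 17, 17, 17).
Feb 5 1998 6:00 AM + 17 h = Feb 5 1998 11:00 PM.
Feb 5 1998 11:00 PM + 17 h = Feb 6 1998 4:00 PM.
Feb 6 1998 4:00 PM + 17 h = Feb 7 1998 9:00 AM.

Feb 5 1998 11:00 PM, Feb 6 1998 4:00 PM, Feb 7 1998 9:00 AM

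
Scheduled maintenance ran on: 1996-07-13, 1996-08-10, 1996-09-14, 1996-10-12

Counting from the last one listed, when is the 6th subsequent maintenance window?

Gaps: 28, 35, 28 days — a mix of 28 and 35. Every date is a Saturday.
Each is the 2nd Saturday of its month.
2nd Saturday of November 1996: 1996-11-09.
2nd Saturday of December 1996: 1996-12-14.
2nd Saturday of January 1997: 1997-01-11.
February 1997 — 2nd Saturday is 1997-02-08.
March 1997 — 2nd Saturday is 1997-03-08.
2nd Saturday of April 1997: 1997-04-12.

1997-04-12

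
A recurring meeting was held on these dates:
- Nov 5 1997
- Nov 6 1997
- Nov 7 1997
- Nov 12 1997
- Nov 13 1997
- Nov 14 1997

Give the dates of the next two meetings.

Every event lands on a Wednesday or Thursday or Friday (gaps cycle 1, 1, 5, 1, 1).
So the schedule is: every Wednesday, Thursday and Friday.
Next Wednesday: Nov 19 1997.
Next Thursday: Nov 20 1997.

Nov 19 1997, Nov 20 1997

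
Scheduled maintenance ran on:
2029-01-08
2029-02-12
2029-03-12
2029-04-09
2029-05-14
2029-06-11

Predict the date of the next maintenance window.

2029-07-09

All dates are Mondays, 35, 28, 28, 35, 28 days apart.
Specifically, the 2nd Monday of each month.
July 2029 — 2nd Monday is 2029-07-09.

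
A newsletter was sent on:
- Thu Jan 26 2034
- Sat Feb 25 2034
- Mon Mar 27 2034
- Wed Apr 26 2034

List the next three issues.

Fri May 26 2034, Sun Jun 25 2034, Tue Jul 25 2034

Every event comes 30 days after the last (30, 30, 30).
Wed Apr 26 2034 + 30 days = Fri May 26 2034.
Fri May 26 2034 + 30 days = Sun Jun 25 2034.
Sun Jun 25 2034 + 30 days = Tue Jul 25 2034.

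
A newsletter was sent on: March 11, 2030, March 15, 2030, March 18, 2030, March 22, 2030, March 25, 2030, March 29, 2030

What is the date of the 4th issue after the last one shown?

April 12, 2030

The gap pattern 4, 3, 4, 3, 4 repeats every 2 events.
These are the Mondays and Fridays of each week.
Next Monday: April 1, 2030.
Next Friday: April 5, 2030.
Next Monday: April 8, 2030.
The following Friday is April 12, 2030.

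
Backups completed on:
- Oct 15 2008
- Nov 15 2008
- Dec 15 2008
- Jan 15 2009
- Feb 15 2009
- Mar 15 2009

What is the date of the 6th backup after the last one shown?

Sep 15 2009

The day-of-month is always 15 (31, 30, 31, 31, 28 days between events).
So this recurs on the 15th of each month.
Next: April 2009 → Apr 15 2009.
May 2009: May 15 2009.
June 2009: Jun 15 2009.
Next: July 2009 → Jul 15 2009.
August 2009: Aug 15 2009.
September 2009: Sep 15 2009.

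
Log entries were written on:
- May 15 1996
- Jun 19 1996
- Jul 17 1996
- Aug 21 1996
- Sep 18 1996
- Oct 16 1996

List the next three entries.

Nov 20 1996, Dec 18 1996, Jan 15 1997

All dates are Wednesdays, 35, 28, 35, 28, 28 days apart.
Specifically, the 3rd Wednesday of each month.
November 1996 — 3rd Wednesday is Nov 20 1996.
3rd Wednesday of December 1996: Dec 18 1996.
3rd Wednesday of January 1997: Jan 15 1997.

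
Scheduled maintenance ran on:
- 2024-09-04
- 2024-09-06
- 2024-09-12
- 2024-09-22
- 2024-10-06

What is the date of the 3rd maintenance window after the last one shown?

2024-12-11

Gaps: 2, 6, 10, 14 days — each gap is 4 larger than the previous one.
Next gap: 18 days. 2024-10-06 + 18 days = 2024-10-24.
Next gap: 22 days. 2024-10-24 + 22 days = 2024-11-15.
Next gap: 26 days. 2024-11-15 + 26 days = 2024-12-11.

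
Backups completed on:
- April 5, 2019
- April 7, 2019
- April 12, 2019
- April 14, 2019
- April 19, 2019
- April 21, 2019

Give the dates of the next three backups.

Gaps: 2, 5, 2, 5, 2 days — not constant, but cyclic with period 2.
The events fall on every Friday and Sunday.
The following Friday is April 26, 2019.
The following Sunday is April 28, 2019.
The following Friday is May 3, 2019.

April 26, 2019; April 28, 2019; May 3, 2019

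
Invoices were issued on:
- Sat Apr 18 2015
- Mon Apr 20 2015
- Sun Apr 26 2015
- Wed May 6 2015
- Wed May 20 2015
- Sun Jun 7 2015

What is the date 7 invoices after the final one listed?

Intervals are 2, 6, 10, 14, 18 days — an arithmetic progression with common difference 4.
Next gap: 22 days. Sun Jun 7 2015 + 22 days = Mon Jun 29 2015.
Next gap: 26 days. Mon Jun 29 2015 + 26 days = Sat Jul 25 2015.
Next gap: 30 days. Sat Jul 25 2015 + 30 days = Mon Aug 24 2015.
Next gap: 34 days. Mon Aug 24 2015 + 34 days = Sun Sep 27 2015.
Next gap: 38 days. Sun Sep 27 2015 + 38 days = Wed Nov 4 2015.
Next gap: 42 days. Wed Nov 4 2015 + 42 days = Wed Dec 16 2015.
Next gap: 46 days. Wed Dec 16 2015 + 46 days = Sun Jan 31 2016.

Sun Jan 31 2016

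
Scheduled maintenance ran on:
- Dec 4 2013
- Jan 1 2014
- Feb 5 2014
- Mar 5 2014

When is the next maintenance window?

Apr 2 2014

All dates are Wednesdays, 28, 35, 28 days apart.
Specifically, the 1st Wednesday of each month.
April 2014 — 1st Wednesday is Apr 2 2014.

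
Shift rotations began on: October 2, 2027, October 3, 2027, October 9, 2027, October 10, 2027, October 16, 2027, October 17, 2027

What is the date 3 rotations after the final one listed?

October 30, 2027

Every event lands on a Saturday or Sunday (gaps cycle 1, 6, 1, 6, 1).
So the schedule is: every Saturday and Sunday.
The following Saturday is October 23, 2027.
Next Sunday: October 24, 2027.
Next Saturday: October 30, 2027.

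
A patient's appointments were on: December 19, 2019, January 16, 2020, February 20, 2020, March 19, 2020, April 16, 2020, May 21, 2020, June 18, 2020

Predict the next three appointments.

July 16, 2020; August 20, 2020; September 17, 2020

These are Thursdays at 28- or 35-day spacing (28, 35, 28, 28, 35, 28).
The pattern: 3rd Thursday of the month.
July 2020 — 3rd Thursday is July 16, 2020.
August 2020 — 3rd Thursday is August 20, 2020.
September 2020 — 3rd Thursday is September 17, 2020.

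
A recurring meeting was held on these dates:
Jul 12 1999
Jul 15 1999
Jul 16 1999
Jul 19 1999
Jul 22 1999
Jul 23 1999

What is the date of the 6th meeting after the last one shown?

Aug 6 1999

Gaps: 3, 1, 3, 3, 1 days — not constant, but cyclic with period 3.
The events fall on every Monday, Thursday and Friday.
The following Monday is Jul 26 1999.
Next Thursday: Jul 29 1999.
Next Friday: Jul 30 1999.
Next Monday: Aug 2 1999.
Next Thursday: Aug 5 1999.
The following Friday is Aug 6 1999.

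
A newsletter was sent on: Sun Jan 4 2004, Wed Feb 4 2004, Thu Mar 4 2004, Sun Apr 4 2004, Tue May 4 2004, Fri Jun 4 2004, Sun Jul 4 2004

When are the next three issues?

Wed Aug 4 2004, Sat Sep 4 2004, Mon Oct 4 2004

The day-of-month is always 4 (31, 29, 31, 30, 31, 30 days between events).
So this recurs on the 4th of each month.
Next: August 2004 → Wed Aug 4 2004.
Next: September 2004 → Sat Sep 4 2004.
October 2004: Mon Oct 4 2004.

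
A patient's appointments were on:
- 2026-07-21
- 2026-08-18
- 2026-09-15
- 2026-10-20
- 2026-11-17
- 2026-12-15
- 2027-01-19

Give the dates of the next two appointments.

These are Tuesdays at 28- or 35-day spacing (28, 28, 35, 28, 28, 35).
The pattern: 3rd Tuesday of the month.
February 2027 — 3rd Tuesday is 2027-02-16.
3rd Tuesday of March 2027: 2027-03-16.

2027-02-16, 2027-03-16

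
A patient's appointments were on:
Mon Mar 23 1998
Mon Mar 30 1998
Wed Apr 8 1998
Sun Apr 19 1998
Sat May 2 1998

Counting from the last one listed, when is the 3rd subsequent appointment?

Mon Jun 22 1998

Intervals are 7, 9, 11, 13 days — an arithmetic progression with common difference 2.
Next gap: 15 days. Sat May 2 1998 + 15 days = Sun May 17 1998.
Next gap: 17 days. Sun May 17 1998 + 17 days = Wed Jun 3 1998.
Next gap: 19 days. Wed Jun 3 1998 + 19 days = Mon Jun 22 1998.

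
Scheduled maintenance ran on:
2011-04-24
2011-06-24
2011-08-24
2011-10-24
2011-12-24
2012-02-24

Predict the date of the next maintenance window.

2012-04-24

Each date is the 24th; the gaps (61, 61, 61, 61, 62) track the month lengths.
The rule is the 24th of every 2 months.
Next: April 2012 → 2012-04-24.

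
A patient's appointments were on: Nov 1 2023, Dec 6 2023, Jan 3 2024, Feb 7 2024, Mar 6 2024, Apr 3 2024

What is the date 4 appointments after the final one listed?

Aug 7 2024

These are Wednesdays at 28- or 35-day spacing (35, 28, 35, 28, 28).
The pattern: 1st Wednesday of the month.
May 2024 — 1st Wednesday is May 1 2024.
June 2024 — 1st Wednesday is Jun 5 2024.
July 2024 — 1st Wednesday is Jul 3 2024.
1st Wednesday of August 2024: Aug 7 2024.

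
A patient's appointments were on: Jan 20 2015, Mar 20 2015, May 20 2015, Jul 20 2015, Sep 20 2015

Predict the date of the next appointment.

The day-of-month is always 20 (59, 61, 61, 62 days between events).
So this recurs on the 20th of every 2 months.
November 2015: Nov 20 2015.

Nov 20 2015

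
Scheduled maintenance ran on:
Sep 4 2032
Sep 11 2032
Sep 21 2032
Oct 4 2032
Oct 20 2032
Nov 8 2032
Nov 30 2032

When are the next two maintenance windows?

Dec 25 2032, Jan 22 2033

Gaps: 7, 10, 13, 16, 19, 22 days — each gap is 3 larger than the previous one.
Next gap: 25 days. Nov 30 2032 + 25 days = Dec 25 2032.
Next gap: 28 days. Dec 25 2032 + 28 days = Jan 22 2033.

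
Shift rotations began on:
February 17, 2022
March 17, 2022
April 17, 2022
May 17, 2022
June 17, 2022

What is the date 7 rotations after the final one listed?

Each date is the 17th; the gaps (28, 31, 30, 31) track the month lengths.
The rule is the 17th of each month.
July 2022: July 17, 2022.
August 2022: August 17, 2022.
Next: September 2022 → September 17, 2022.
October 2022: October 17, 2022.
November 2022: November 17, 2022.
December 2022: December 17, 2022.
January 2023: January 17, 2023.

January 17, 2023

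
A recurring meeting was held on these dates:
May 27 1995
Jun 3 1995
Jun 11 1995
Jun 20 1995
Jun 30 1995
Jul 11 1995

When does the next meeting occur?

Jul 23 1995

Intervals are 7, 8, 9, 10, 11 days — an arithmetic progression with common difference 1.
Next gap: 12 days. Jul 11 1995 + 12 days = Jul 23 1995.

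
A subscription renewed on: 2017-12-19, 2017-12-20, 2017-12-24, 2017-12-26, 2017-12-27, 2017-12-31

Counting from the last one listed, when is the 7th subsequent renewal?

2018-01-16

Every event lands on a Tuesday or Wednesday or Sunday (gaps cycle 1, 4, 2, 1, 4).
So the schedule is: every Tuesday, Wednesday and Sunday.
The following Tuesday is 2018-01-02.
Next Wednesday: 2018-01-03.
The following Sunday is 2018-01-07.
Next Tuesday: 2018-01-09.
Next Wednesday: 2018-01-10.
Next Sunday: 2018-01-14.
Next Tuesday: 2018-01-16.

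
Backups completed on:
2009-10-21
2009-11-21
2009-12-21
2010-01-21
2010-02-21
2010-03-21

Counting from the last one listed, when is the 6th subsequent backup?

Each date is the 21st; the gaps (31, 30, 31, 31, 28) track the month lengths.
The rule is the 21st of each month.
April 2010: 2010-04-21.
May 2010: 2010-05-21.
June 2010: 2010-06-21.
July 2010: 2010-07-21.
August 2010: 2010-08-21.
September 2010: 2010-09-21.

2010-09-21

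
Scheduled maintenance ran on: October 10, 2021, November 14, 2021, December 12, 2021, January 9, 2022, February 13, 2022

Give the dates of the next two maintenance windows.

Gaps: 35, 28, 28, 35 days — a mix of 28 and 35. Every date is a Sunday.
Each is the 2nd Sunday of its month.
March 2022 — 2nd Sunday is March 13, 2022.
April 2022 — 2nd Sunday is April 10, 2022.

March 13, 2022; April 10, 2022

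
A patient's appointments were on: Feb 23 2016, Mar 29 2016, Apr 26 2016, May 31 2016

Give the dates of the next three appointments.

Jun 28 2016, Jul 26 2016, Aug 30 2016

All Tuesdays; the gaps (35, 28, 35) vary with month length.
This is the last Tuesday of each month.
Last Tuesday of June 2016: Jun 28 2016.
Last Tuesday of July 2016: Jul 26 2016.
August 2016 ends with Tuesday Aug 30 2016.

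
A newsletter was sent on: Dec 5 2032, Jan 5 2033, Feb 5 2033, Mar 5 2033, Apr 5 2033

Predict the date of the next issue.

The day-of-month is always 5 (31, 31, 28, 31 days between events).
So this recurs on the 5th of each month.
May 2033: May 5 2033.

May 5 2033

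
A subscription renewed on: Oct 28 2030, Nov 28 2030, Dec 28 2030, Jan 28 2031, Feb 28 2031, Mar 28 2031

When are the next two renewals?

The day-of-month is always 28 (31, 30, 31, 31, 28 days between events).
So this recurs on the 28th of each month.
Next: April 2031 → Apr 28 2031.
Next: May 2031 → May 28 2031.

Apr 28 2031, May 28 2031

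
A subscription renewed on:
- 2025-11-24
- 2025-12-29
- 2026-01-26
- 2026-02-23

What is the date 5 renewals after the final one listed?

All Mondays; the gaps (35, 28, 28) vary with month length.
This is the last Monday of each month.
March 2026 ends with Monday 2026-03-30.
Last Monday of April 2026: 2026-04-27.
Last Monday of May 2026: 2026-05-25.
Last Monday of June 2026: 2026-06-29.
Last Monday of July 2026: 2026-07-27.

2026-07-27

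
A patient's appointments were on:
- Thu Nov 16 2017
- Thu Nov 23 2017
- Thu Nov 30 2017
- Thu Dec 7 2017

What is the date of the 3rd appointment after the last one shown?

Gaps between consecutive events: 7, 7, 7 days — a constant 7-day interval.
Thu Dec 7 2017 + 7 days = Thu Dec 14 2017.
Thu Dec 14 2017 + 7 days = Thu Dec 21 2017.
Thu Dec 21 2017 + 7 days = Thu Dec 28 2017.

Thu Dec 28 2017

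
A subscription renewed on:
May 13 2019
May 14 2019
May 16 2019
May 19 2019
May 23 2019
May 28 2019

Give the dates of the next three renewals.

Jun 3 2019, Jun 10 2019, Jun 18 2019

The spacing grows by 1 each time: 1, 2, 3, 4, 5 days.
Next gap: 6 days. May 28 2019 + 6 days = Jun 3 2019.
Next gap: 7 days. Jun 3 2019 + 7 days = Jun 10 2019.
Next gap: 8 days. Jun 10 2019 + 8 days = Jun 18 2019.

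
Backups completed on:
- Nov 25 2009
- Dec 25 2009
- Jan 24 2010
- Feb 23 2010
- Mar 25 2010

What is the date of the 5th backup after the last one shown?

Gaps between consecutive events: 30, 30, 30, 30 days — a constant 30-day interval.
Mar 25 2010 + 30 days = Apr 24 2010.
Apr 24 2010 + 30 days = May 24 2010.
May 24 2010 + 30 days = Jun 23 2010.
Jun 23 2010 + 30 days = Jul 23 2010.
Jul 23 2010 + 30 days = Aug 22 2010.

Aug 22 2010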